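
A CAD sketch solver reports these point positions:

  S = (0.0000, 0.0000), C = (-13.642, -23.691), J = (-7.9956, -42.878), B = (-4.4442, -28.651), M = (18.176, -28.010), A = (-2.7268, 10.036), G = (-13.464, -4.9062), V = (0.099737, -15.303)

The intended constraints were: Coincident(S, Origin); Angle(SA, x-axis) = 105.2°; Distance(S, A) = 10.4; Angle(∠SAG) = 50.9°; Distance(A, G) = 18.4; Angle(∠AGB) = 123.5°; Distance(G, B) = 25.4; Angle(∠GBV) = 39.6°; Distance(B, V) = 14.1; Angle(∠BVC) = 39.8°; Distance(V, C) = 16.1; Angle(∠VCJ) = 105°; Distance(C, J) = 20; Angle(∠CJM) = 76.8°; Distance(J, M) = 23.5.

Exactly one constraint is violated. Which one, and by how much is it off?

Distance(J, M) = 23.5 — off by 6.60.

S = (0.00, 0.00) ✓; SA at 105.2° ✓; |SA| = 10.40 ✓; ∠SAG = 50.90° ✓; |AG| = 18.40 ✓; ∠AGB = 123.5° ✓; |GB| = 25.40 ✓; ∠GBV = 39.60° ✓; |BV| = 14.10 ✓; ∠BVC = 39.80° ✓; |VC| = 16.10 ✓; ∠VCJ = 105.0° ✓; |CJ| = 20.00 ✓; ∠CJM = 76.80° ✓; |JM| = 30.10 ✗.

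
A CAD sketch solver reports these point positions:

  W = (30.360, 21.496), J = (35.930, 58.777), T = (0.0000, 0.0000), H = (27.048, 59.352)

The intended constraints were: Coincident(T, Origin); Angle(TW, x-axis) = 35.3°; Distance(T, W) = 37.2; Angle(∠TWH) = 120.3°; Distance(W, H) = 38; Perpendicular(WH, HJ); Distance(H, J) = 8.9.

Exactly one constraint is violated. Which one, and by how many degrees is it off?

Perpendicular(WH, HJ) — off by 8.70°.

T = (0.00, 0.00) ✓; TW at 35.30° ✓; |TW| = 37.20 ✓; ∠TWH = 120.3° ✓; |WH| = 38.00 ✓; ∠(WH, HJ) = 98.70° ✗; |HJ| = 8.901 ✓.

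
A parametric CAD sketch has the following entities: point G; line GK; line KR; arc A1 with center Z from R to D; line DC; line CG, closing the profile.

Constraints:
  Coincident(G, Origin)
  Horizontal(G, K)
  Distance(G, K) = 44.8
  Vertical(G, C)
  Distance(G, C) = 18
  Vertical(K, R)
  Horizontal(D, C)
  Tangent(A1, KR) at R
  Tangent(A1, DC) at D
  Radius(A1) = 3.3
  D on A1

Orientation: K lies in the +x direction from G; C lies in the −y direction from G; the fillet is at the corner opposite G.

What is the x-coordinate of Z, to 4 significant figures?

41.50

G and C share the same x with |GC| = 18.0 and C on the −y side, so C = (0.000, -18.00). The virtual corner opposite G is at (44.80, -18.00). Tangency of A1 to KR means the radius ZR is perpendicular to KR and A1 meets DC tangentially, so ZD is at right angles to DC, with radius 3.3, so the center Z sits 3.3 in from both sides at Z = (41.50, -14.70). So Z.x = 41.50.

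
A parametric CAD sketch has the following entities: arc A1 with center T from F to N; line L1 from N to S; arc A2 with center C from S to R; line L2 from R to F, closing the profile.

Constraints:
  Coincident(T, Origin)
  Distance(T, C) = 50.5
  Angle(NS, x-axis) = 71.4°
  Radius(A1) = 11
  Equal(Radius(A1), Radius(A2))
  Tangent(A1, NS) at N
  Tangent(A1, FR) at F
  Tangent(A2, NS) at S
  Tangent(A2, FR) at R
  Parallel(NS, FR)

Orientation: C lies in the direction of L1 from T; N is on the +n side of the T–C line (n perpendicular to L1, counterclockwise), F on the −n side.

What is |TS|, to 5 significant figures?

51.684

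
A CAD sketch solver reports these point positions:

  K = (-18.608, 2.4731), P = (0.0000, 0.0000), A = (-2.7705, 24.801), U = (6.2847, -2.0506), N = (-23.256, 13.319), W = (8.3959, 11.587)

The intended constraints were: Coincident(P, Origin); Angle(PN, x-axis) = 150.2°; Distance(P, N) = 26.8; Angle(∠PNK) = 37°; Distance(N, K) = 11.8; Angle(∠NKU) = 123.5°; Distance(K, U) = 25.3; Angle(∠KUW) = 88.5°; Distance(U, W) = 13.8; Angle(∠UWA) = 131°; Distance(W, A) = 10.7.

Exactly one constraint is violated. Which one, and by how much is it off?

Distance(W, A) = 10.7 — off by 6.60.

P = (0.00, 0.00) ✓; PN at 150.2° ✓; |PN| = 26.80 ✓; ∠PNK = 37.00° ✓; |NK| = 11.80 ✓; ∠NKU = 123.5° ✓; |KU| = 25.30 ✓; ∠KUW = 88.50° ✓; |UW| = 13.80 ✓; ∠UWA = 131.0° ✓; |WA| = 17.30 ✗.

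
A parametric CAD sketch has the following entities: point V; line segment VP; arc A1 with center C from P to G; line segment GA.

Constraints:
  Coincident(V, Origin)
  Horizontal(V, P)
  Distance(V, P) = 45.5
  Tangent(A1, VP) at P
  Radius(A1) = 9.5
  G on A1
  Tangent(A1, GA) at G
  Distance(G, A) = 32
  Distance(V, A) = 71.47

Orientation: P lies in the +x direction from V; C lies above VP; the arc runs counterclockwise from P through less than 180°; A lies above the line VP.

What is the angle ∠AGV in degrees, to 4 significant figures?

106.4°

Checks: ∠(CP, PV) = 90.00° ✓; |CP| = 9.500 ✓; |CG| = 9.500 ✓; ∠(CG, GA) = 90.00° ✓; |GA| = 32.00 ✓; |VA| = 71.47 ✓.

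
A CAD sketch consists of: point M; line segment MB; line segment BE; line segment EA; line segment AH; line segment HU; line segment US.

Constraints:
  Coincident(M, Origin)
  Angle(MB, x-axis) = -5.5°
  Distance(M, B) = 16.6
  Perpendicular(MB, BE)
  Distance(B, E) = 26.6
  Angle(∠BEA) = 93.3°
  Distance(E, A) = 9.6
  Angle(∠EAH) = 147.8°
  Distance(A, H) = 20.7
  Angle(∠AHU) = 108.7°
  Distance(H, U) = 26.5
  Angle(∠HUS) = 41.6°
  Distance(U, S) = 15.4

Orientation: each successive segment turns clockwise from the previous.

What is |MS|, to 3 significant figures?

4.51

∠AHU = 108.7° gives HU at 74.3° from the x-axis; with |HU| = 26.5, U = (-5.53, 9.51). ∠HUS = 41.6° gives US at -64.1° from the x-axis; with |US| = 15.4, S = (1.20, -4.35). Then |MS| = |S − M| = 4.51.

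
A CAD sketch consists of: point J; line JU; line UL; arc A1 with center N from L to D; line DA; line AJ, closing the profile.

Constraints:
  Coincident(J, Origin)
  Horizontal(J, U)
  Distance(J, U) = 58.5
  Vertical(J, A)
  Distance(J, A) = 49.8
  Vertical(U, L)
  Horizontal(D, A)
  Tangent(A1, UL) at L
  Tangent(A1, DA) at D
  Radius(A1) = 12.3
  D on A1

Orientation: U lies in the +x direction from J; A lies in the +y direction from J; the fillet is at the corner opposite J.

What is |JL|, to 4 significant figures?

69.49

J is at the origin; J and U share the same y with |JU| = 58.5 and U on the +x side, so U = (58.50, 0.000). JA is vertical with |JA| = 49.8 and A on the +y side, so A = (0.000, 49.80). The virtual corner opposite J is at (58.50, 49.80). Tangency of A1 to UL means the radius NL is perpendicular to UL and tangency of A1 to DA means the radius ND is perpendicular to DA, with radius 12.3, so the center N sits 12.3 in from both sides at N = (46.20, 37.50). That places the tangent points at L = (58.50, 37.50) on UL and D = (46.20, 49.80) on DA. Then |JL| = |L − J| = 69.49.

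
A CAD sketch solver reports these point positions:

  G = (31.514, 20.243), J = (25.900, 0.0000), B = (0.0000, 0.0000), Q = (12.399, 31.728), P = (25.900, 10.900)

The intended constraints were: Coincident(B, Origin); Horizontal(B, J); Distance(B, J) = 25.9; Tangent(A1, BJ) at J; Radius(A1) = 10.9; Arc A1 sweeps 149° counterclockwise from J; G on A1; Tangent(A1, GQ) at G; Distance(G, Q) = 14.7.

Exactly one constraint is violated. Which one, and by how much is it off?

Distance(G, Q) = 14.7 — off by 7.60.

B = (0.00, 0.00) ✓; B.y = 0.00, J.y = 0.00 ✓; |BJ| = 25.90 ✓; ∠(PJ, JB) = 90.00° ✓; |PJ| = 10.90 ✓; bearing(P→G) − bearing(P→J) = 149.0° ✓; |PG| = 10.90 ✓; ∠(PG, GQ) = 90.00° ✓; |GQ| = 22.30 ✗.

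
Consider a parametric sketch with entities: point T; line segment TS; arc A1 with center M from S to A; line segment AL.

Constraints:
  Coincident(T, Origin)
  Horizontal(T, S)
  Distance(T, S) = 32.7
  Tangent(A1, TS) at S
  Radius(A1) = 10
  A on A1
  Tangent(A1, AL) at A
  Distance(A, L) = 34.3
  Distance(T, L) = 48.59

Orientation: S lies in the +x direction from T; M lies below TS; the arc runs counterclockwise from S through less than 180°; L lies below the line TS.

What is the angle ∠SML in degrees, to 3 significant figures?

161°

Checks: ∠(MS, ST) = 90.00° ✓; |MS| = 10.00 ✓; |MA| = 10.00 ✓; ∠(MA, AL) = 90.00° ✓; |AL| = 34.30 ✓; |TL| = 48.59 ✓.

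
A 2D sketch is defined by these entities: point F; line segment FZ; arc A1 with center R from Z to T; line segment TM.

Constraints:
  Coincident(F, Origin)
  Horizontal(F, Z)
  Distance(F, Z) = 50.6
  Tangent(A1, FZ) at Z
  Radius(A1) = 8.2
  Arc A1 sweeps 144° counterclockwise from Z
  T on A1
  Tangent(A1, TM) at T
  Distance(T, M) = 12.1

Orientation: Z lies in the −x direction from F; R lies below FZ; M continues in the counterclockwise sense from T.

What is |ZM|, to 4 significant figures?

22.50

On A1, Z sits at bearing 90° from R; a 144° counterclockwise sweep puts T at bearing 234°, so T = R + 8.2·(cos 234°, sin 234°) = (-55.42, -14.83). Tangency of A1 to TM means the radius RT is perpendicular to TM, so TM runs along (−sin 234°, cos 234°); with |TM| = 12.1, M = (-45.63, -21.95). Then |ZM| = |M − Z| = 22.50.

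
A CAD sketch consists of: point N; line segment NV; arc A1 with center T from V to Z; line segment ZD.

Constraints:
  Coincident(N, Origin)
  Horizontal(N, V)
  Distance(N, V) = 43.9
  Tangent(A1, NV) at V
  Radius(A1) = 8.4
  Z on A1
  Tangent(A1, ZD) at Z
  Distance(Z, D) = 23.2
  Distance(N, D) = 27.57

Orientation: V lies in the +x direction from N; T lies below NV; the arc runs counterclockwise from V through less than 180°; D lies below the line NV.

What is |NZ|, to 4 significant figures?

38.32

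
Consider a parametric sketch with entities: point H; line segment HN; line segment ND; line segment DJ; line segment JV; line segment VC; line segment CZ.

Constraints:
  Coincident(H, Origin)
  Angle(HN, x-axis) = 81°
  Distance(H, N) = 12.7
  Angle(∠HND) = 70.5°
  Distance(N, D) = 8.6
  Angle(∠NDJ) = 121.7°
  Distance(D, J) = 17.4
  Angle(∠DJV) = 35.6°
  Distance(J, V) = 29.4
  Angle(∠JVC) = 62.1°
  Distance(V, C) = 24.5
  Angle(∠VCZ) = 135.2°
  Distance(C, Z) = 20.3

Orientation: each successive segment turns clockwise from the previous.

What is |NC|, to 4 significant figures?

15.41

∠DJV = 35.6° gives JV at 128.8° from the x-axis; with |JV| = 29.4, V = (-7.906, 13.98). ∠JVC = 62.1° gives VC at 10.90° from the x-axis; with |VC| = 24.5, C = (16.15, 18.61). Then |NC| = |C − N| = 15.41.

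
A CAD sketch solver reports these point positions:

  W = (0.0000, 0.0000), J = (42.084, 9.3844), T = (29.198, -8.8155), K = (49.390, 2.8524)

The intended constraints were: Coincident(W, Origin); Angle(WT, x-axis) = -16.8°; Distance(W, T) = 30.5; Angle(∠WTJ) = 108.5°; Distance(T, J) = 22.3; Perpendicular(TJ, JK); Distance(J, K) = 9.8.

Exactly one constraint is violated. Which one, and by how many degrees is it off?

Perpendicular(TJ, JK) — off by 6.50°.

W = (0.00, 0.00) ✓; WT at -16.80° ✓; |WT| = 30.50 ✓; ∠WTJ = 108.5° ✓; |TJ| = 22.30 ✓; ∠(TJ, JK) = 96.50° ✗; |JK| = 9.800 ✓.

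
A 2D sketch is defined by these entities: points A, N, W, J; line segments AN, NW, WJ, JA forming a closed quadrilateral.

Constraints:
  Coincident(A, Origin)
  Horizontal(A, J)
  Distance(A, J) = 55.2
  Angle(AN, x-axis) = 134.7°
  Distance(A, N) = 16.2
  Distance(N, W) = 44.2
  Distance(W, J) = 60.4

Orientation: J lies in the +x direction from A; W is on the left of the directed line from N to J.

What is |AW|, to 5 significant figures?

48.830

A is at the origin; A and J share the same y with |AJ| = 55.2 and J in +x, so J = (55.2, 0). AN runs at 134.7° with |AN| = 16.2, so N = (-11.395, 11.515). W is determined by |NW| = 44.2 and |WJ| = 60.4 together: it lies at the intersection of circle(N, 44.2) and circle(J, 60.4). With |NJ| = 67.583, the foot of the radical line on NJ is 21.255 from N and the perpendicular offset is √(44.2² − 21.255²) = 38.754. Taking the left-of-NJ solution: W = (16.152, 46.081).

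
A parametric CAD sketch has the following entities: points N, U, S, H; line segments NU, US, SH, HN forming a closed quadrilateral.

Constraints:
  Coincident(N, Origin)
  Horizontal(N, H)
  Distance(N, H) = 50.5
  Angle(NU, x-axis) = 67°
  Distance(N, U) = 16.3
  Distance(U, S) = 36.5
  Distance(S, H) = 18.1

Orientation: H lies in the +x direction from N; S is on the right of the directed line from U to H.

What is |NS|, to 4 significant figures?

35.43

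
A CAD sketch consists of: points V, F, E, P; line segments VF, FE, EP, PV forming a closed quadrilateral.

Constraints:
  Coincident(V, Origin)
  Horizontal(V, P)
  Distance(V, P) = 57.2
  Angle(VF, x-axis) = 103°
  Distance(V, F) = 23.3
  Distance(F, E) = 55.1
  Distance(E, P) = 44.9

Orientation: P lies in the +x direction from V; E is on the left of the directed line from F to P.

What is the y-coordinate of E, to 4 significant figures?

43.43

V is at the origin; V and P share the same y with |VP| = 57.2 and P in +x, so P = (57.2, 0). VF runs at 103.0° with |VF| = 23.3, so F = (-5.241, 22.70). E is determined by |FE| = 55.1 and |EP| = 44.9 together: it lies at the intersection of circle(F, 55.1) and circle(P, 44.9). With |FP| = 66.44, the foot of the radical line on FP is 40.90 from F and the perpendicular offset is √(55.1² − 40.90²) = 36.93. Taking the left-of-FP solution: E = (45.81, 43.43).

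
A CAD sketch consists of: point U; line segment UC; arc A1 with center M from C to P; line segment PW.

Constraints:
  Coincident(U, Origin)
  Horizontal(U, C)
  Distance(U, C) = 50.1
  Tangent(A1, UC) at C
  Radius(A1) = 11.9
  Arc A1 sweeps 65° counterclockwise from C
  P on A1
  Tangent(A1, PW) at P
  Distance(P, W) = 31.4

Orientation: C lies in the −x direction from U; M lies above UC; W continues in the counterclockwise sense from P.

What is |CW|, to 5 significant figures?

42.741

U is at the origin; U and C share the same y with |UC| = 50.1 and C on the −x side, so C = (-50.100, 0.0000). The tangent condition forces MC to be normal to UC, so M = C + (0, 11.9) = (-50.100, 11.900). On A1, C sits at bearing -90° from M; a 65° counterclockwise sweep puts P at bearing -25°, so P = M + 11.9·(cos -25°, sin -25°) = (-39.315, 6.8708). Tangency of A1 to PW means the radius MP is perpendicular to PW, so PW runs along (−sin -25°, cos -25°); with |PW| = 31.4, W = (-26.045, 35.329). Then |CW| = |W − C| = 42.741.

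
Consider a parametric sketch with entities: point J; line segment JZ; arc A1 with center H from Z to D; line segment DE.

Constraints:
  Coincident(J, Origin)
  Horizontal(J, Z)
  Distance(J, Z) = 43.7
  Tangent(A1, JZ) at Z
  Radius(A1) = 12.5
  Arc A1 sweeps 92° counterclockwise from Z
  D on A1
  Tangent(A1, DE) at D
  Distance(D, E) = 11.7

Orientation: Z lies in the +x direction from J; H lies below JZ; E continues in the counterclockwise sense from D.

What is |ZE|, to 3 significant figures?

27.4

J is at the origin; J and Z share the same y with |JZ| = 43.7 and Z on the +x side, so Z = (43.7, 0.00). The tangent condition forces HZ to be normal to JZ, so H = Z + (0, -12.5) = (43.7, -12.5). On A1, Z sits at bearing 90° from H; a 92° counterclockwise sweep puts D at bearing 182°, so D = H + 12.5·(cos 182°, sin 182°) = (31.2, -12.9). Since A1 is tangent to DE there, HD ⟂ DE, so DE runs along (−sin 182°, cos 182°); with |DE| = 11.7, E = (31.6, -24.6). Then |ZE| = |E − Z| = 27.4.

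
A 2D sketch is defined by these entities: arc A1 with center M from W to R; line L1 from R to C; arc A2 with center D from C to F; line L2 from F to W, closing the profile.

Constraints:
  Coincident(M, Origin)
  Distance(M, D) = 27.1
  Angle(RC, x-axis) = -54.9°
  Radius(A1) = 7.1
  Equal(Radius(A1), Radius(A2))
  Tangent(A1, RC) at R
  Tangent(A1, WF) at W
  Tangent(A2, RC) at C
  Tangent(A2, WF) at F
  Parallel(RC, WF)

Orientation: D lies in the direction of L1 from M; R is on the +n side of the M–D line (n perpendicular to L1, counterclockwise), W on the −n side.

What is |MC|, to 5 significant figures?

28.015

Tangency of A1 to both parallel lines with radius 7.1 puts R and W at M ± 7.1·n: R = (5.8089, 4.0825), W = (-5.8089, -4.0825). Equal radii place C and F the same way about D: C = D + 7.1·n = (21.392, -18.089), F = D − 7.1·n = (9.7738, -26.254). Then |MC| = |C − M| = 28.015.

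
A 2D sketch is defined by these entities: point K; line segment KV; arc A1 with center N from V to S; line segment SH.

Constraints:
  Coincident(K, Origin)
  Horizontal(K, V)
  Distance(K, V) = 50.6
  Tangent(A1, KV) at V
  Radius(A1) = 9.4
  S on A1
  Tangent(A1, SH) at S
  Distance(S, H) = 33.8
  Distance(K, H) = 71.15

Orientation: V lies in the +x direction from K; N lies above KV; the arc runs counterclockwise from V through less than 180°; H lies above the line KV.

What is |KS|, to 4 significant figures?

60.85

K is at the origin; K and V share the same y with |KV| = 50.6 and V on the +x side, so V = (50.60, 0.000). Since A1 is tangent to KV there, NV ⟂ KV, so N = V + (0, 9.4) = (50.60, 9.400). Since NS ⟂ SH (tangency), |NH| = √(9.4² + 33.8²) = 35.08 regardless of where S sits on A1. So H lies on both circle(K, 71.15) and circle(N, 35.08); the above-KV intersection is H = (55.84, 44.09). S is the foot of the tangent from H: S = (59.93, 10.54).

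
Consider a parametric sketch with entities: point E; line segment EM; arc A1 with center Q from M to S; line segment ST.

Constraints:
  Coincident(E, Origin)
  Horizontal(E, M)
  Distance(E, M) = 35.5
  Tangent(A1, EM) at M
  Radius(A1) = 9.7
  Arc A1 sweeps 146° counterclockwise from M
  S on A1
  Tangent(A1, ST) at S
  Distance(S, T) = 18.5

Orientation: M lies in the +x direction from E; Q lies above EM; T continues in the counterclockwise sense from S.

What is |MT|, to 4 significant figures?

29.78

On A1, M sits at bearing -90° from Q; a 146° counterclockwise sweep puts S at bearing 56°, so S = Q + 9.7·(cos 56°, sin 56°) = (40.92, 17.74). The tangent condition forces QS to be normal to ST, so ST runs along (−sin 56°, cos 56°); with |ST| = 18.5, T = (25.59, 28.09). Then |MT| = |T − M| = 29.78.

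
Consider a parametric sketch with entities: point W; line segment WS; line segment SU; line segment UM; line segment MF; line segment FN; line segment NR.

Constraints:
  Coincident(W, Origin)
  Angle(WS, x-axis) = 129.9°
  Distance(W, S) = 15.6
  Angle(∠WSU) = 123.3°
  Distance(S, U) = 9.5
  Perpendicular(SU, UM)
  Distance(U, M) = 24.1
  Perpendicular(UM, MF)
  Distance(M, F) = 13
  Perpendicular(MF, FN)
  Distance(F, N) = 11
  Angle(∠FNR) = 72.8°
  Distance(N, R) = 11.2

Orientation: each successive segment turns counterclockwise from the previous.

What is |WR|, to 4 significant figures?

16.12

MF is perpendicular to FN, so FN runs at 96.60°; with |FN| = 11.0, N = (-5.024, -0.6431). ∠FNR = 72.8° gives NR at -156.2° from the x-axis; with |NR| = 11.2, R = (-15.27, -5.163). Then |WR| = |R − W| = 16.12.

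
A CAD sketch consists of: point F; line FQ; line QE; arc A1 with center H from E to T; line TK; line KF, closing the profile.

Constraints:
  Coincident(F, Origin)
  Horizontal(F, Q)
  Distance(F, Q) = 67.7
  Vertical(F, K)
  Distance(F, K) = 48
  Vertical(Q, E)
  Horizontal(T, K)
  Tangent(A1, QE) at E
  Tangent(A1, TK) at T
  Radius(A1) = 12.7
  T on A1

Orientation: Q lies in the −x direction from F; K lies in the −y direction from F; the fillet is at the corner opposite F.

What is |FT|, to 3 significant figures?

73.0

The virtual corner opposite F is at (-67.7, -48.0). A1 meets QE tangentially, so HE is at right angles to QE and the tangent condition forces HT to be normal to TK, with radius 12.7, so the center H sits 12.7 in from both sides at H = (-55.0, -35.3). That places the tangent points at E = (-67.7, -35.3) on QE and T = (-55.0, -48.0) on TK. Then |FT| = |T − F| = 73.0.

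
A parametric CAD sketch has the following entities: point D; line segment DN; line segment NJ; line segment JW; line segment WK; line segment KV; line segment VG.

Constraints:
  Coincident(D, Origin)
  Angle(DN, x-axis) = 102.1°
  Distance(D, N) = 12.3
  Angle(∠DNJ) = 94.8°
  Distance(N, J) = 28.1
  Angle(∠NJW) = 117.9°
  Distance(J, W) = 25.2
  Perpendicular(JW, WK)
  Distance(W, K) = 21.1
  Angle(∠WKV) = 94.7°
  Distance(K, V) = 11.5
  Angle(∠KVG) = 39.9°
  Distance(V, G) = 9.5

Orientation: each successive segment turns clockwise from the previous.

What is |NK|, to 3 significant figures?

38.5

D is at the origin; DN runs at 102.1° with length 12.3, so N = (-2.58, 12.0). ∠DNJ = 94.8° gives NJ at 16.9° from the x-axis; with |NJ| = 28.1, J = (24.3, 20.2). ∠NJW = 117.9° gives JW at -45.2° from the x-axis; with |JW| = 25.2, W = (42.1, 2.31). JW ⟂ WK, so WK runs at -135°; with |WK| = 21.1, K = (27.1, -12.6). Then |NK| = |K − N| = 38.5.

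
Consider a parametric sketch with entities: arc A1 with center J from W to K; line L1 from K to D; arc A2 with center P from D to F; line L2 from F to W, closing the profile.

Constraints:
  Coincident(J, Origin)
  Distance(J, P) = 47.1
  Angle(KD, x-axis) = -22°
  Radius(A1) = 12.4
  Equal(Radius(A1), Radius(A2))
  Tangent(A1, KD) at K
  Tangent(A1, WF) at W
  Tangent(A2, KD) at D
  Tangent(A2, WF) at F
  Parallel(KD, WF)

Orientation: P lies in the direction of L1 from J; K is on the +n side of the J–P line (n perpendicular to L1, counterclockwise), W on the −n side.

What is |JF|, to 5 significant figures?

48.705

The slot axis is L1's direction at -22.0°, so u = (cos -22.0°, sin -22.0°) = (0.92718, -0.37461) and n = (−sin -22.0°, cos -22.0°) = (0.37461, 0.92718). J is at the origin and P lies 47.1 along u from J, so P = 47.1·u = (43.670, -17.644). Tangency of A1 to both parallel lines with radius 12.4 puts K and W at J ± 12.4·n: K = (4.6451, 11.497), W = (-4.6451, -11.497). Equal radii place D and F the same way about P: D = P + 12.4·n = (48.315, -6.1469), F = P − 12.4·n = (39.025, -29.141). Then |JF| = |F − J| = 48.705.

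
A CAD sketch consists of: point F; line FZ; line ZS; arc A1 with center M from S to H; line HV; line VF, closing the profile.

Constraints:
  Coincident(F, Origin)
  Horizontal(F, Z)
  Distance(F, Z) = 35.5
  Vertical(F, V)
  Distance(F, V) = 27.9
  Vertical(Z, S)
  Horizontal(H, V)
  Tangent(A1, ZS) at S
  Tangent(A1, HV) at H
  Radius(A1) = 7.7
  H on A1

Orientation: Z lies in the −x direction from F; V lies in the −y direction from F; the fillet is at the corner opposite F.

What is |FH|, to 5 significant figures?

39.386

The virtual corner opposite F is at (-35.500, -27.900). The tangent condition forces MS to be normal to ZS and A1 meets HV tangentially, so MH is at right angles to HV, with radius 7.7, so the center M sits 7.7 in from both sides at M = (-27.800, -20.200). That places the tangent points at S = (-35.500, -20.200) on ZS and H = (-27.800, -27.900) on HV. Then |FH| = |H − F| = 39.386.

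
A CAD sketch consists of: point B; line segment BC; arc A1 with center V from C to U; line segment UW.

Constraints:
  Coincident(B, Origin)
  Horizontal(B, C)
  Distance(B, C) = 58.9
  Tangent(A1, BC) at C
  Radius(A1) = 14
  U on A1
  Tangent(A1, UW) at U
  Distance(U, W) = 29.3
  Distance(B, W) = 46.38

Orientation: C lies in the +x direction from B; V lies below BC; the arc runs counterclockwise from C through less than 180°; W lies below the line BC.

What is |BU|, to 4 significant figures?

47.18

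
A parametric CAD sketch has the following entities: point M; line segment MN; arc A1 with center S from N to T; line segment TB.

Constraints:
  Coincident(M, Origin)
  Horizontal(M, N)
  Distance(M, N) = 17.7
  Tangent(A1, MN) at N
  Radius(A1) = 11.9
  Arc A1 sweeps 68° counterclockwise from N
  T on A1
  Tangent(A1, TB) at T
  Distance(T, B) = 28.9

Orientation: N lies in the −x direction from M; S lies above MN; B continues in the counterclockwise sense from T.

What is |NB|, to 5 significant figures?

40.621

M is at the origin; M and N share the same y with |MN| = 17.7 and N on the −x side, so N = (-17.700, 0.0000). A1 meets MN tangentially, so SN is at right angles to MN, so S = N + (0, 11.9) = (-17.700, 11.900). On A1, N sits at bearing -90° from S; a 68° counterclockwise sweep puts T at bearing -22°, so T = S + 11.9·(cos -22°, sin -22°) = (-6.6665, 7.4422). The tangent condition forces ST to be normal to TB, so TB runs along (−sin -22°, cos -22°); with |TB| = 28.9, B = (4.1596, 34.238). Then |NB| = |B − N| = 40.621.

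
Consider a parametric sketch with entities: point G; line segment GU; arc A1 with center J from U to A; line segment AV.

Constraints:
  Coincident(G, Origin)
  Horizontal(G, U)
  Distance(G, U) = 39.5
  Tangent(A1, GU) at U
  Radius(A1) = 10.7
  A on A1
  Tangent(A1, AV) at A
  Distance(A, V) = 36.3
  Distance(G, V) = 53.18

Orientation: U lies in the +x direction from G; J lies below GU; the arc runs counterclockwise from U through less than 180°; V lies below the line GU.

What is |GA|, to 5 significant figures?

30.501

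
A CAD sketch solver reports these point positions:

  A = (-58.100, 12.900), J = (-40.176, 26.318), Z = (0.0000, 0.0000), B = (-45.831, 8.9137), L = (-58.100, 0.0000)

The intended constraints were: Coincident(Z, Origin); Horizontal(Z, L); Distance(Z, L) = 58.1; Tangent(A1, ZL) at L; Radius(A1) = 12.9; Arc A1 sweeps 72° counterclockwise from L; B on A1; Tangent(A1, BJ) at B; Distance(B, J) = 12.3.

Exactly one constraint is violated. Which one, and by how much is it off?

Distance(B, J) = 12.3 — off by 6.00.

Z = (0.00, 0.00) ✓; Z.y = 0.00, L.y = 0.00 ✓; |ZL| = 58.10 ✓; ∠(AL, LZ) = 90.00° ✓; |AL| = 12.90 ✓; bearing(A→B) − bearing(A→L) = 72.00° ✓; |AB| = 12.90 ✓; ∠(AB, BJ) = 90.00° ✓; |BJ| = 18.30 ✗.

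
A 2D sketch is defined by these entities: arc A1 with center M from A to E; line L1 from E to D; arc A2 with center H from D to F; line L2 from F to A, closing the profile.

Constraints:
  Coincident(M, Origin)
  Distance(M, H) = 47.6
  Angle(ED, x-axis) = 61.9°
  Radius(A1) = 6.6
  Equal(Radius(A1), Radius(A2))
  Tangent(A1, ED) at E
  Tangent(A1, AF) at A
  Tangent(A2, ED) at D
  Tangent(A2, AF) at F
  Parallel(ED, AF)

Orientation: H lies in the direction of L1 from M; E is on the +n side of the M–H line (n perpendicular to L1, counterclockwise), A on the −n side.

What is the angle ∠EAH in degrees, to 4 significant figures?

82.11°

The slot axis is L1's direction at 61.9°, so u = (cos 61.9°, sin 61.9°) = (0.4710, 0.8821) and n = (−sin 61.9°, cos 61.9°) = (-0.8821, 0.4710). M is at the origin and H lies 47.6 along u from M, so H = 47.6·u = (22.42, 41.99). Tangency of A1 to both parallel lines with radius 6.6 puts E and A at M ± 6.6·n: E = (-5.822, 3.109), A = (5.822, -3.109). Then cos ∠EAH = AE·AH / (|AE||AH|), giving 82.11°.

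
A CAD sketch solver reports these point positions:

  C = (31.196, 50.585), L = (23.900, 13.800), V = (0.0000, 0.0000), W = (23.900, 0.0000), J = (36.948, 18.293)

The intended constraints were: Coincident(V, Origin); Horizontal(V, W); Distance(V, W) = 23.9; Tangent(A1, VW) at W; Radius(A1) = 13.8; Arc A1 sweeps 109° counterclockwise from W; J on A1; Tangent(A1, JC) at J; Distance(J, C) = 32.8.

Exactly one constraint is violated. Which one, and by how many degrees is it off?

Tangent(A1, JC) at J — off by 8.90°.

V = (0.00, 0.00) ✓; V.y = 0.00, W.y = 0.00 ✓; |VW| = 23.90 ✓; ∠(LW, WV) = 90.00° ✓; |LW| = 13.80 ✓; bearing(L→J) − bearing(L→W) = 109.0° ✓; |LJ| = 13.80 ✓; ∠(LJ, JC) = 98.90° ✗; |JC| = 32.80 ✓.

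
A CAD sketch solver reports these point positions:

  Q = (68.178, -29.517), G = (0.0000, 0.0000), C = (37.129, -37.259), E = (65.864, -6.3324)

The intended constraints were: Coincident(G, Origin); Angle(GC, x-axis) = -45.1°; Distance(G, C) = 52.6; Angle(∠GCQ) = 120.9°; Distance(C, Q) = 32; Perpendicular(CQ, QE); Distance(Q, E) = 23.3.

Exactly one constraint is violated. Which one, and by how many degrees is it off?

Perpendicular(CQ, QE) — off by 8.30°.

G = (0.00, 0.00) ✓; GC at -45.10° ✓; |GC| = 52.60 ✓; ∠GCQ = 120.9° ✓; |CQ| = 32.00 ✓; ∠(CQ, QE) = 81.70° ✗; |QE| = 23.30 ✓.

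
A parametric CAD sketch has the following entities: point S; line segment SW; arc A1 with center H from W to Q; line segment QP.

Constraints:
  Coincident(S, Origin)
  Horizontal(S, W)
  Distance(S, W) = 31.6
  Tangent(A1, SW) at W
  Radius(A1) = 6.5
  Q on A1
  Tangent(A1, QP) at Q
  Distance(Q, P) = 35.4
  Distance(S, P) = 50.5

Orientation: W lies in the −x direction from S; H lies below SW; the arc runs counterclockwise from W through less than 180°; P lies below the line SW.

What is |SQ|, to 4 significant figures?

38.74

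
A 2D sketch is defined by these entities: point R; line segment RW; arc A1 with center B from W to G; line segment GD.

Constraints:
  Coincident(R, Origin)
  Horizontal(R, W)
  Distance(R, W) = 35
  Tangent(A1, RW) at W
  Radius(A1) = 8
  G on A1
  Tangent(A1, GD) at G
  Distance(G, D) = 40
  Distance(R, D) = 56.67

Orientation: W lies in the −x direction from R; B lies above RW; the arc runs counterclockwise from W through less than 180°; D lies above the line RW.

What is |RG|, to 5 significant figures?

28.317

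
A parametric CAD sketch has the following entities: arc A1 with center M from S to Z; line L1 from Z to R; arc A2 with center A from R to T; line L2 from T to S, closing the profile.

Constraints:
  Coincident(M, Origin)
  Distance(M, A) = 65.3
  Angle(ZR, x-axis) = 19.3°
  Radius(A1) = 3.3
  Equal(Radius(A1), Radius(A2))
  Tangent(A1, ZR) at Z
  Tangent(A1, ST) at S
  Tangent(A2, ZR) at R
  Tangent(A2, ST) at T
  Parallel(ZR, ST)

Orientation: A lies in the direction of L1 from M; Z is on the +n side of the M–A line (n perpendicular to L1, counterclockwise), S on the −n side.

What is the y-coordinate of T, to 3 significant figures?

18.5

The slot axis is L1's direction at 19.3°, so u = (cos 19.3°, sin 19.3°) = (0.944, 0.331) and n = (−sin 19.3°, cos 19.3°) = (-0.331, 0.944). M is at the origin and A lies 65.3 along u from M, so A = 65.3·u = (61.6, 21.6). Tangency of A1 to both parallel lines with radius 3.3 puts Z and S at M ± 3.3·n: Z = (-1.09, 3.11), S = (1.09, -3.11). Equal radii place R and T the same way about A: R = A + 3.3·n = (60.5, 24.7), T = A − 3.3·n = (62.7, 18.5). So T.y = 18.5.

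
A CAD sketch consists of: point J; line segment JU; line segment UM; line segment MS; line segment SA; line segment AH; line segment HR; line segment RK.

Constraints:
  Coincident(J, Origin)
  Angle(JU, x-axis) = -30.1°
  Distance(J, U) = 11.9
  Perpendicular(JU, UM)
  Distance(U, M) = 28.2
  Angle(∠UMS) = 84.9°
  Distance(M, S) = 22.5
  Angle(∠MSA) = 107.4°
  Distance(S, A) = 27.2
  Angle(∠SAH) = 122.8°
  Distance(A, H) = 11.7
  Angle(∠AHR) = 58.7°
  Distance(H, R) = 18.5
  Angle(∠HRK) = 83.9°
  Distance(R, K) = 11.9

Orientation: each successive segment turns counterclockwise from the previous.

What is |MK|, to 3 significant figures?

32.3

J is at the origin; JU runs at -30.1° with length 11.9, so U = (10.3, -5.97). JU ⟂ UM, so UM runs at 59.9°; with |UM| = 28.2, M = (24.4, 18.4). ∠UMS = 84.9° gives MS at 155° from the x-axis; with |MS| = 22.5, S = (4.05, 27.9). ∠MSA = 107.4° gives SA at -132° from the x-axis; with |SA| = 27.2, A = (-14.3, 7.85). ∠SAH = 122.8° gives AH at -75.2° from the x-axis; with |AH| = 11.7, H = (-11.3, -3.46). ∠AHR = 58.7° gives HR at 46.1° from the x-axis; with |HR| = 18.5, R = (1.52, 9.87). ∠HRK = 83.9° gives RK at 142° from the x-axis; with |RK| = 11.9, K = (-7.88, 17.2). Then |MK| = |K − M| = 32.3.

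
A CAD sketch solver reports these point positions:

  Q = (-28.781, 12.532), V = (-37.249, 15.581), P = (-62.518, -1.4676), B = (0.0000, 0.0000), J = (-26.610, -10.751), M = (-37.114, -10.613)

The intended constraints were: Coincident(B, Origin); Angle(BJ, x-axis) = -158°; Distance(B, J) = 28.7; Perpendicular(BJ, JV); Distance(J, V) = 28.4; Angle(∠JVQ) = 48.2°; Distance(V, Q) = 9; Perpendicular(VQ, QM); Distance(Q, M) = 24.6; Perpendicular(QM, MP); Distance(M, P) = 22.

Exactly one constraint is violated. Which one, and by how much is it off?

Distance(M, P) = 22 — off by 5.00.

B = (0.00, 0.00) ✓; BJ at -158.0° ✓; |BJ| = 28.70 ✓; ∠(BJ, JV) = 90.00° ✓; |JV| = 28.40 ✓; ∠JVQ = 48.20° ✓; |VQ| = 9.000 ✓; ∠(VQ, QM) = 90.00° ✓; |QM| = 24.60 ✓; ∠(QM, MP) = 90.00° ✓; |MP| = 27.00 ✗.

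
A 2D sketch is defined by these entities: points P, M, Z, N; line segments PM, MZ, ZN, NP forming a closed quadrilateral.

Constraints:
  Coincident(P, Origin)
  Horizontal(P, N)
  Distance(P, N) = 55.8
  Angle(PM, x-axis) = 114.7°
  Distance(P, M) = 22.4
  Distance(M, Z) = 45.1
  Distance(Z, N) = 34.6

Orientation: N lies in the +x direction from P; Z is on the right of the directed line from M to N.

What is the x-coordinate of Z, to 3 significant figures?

23.0

P is at the origin; P and N share the same y with |PN| = 55.8 and N in +x, so N = (55.8, 0). PM runs at 114.7° with |PM| = 22.4, so M = (-9.36, 20.4). Z is determined by |MZ| = 45.1 and |ZN| = 34.6 together: it lies at the intersection of circle(M, 45.1) and circle(N, 34.6). With |MN| = 68.3, the foot of the radical line on MN is 40.3 from M and the perpendicular offset is √(45.1² − 40.3²) = 20.3. Taking the right-of-MN solution: Z = (23.0, -11.1).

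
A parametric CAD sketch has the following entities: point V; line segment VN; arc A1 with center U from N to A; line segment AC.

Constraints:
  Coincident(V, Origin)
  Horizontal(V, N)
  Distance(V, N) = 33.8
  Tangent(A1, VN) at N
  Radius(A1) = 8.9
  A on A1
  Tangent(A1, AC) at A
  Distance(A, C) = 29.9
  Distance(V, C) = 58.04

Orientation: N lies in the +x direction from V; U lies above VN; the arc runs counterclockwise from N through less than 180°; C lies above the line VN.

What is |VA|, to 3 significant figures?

43.6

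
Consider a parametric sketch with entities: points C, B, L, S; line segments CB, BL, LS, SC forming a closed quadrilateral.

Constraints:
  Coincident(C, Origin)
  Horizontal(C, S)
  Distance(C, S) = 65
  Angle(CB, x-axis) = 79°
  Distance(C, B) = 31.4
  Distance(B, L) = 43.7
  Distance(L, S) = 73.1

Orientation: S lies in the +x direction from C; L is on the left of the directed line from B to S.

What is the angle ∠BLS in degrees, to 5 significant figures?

63.795°

C is at the origin; C and S share the same y with |CS| = 65.0 and S in +x, so S = (65.0, 0). CB runs at 79.0° with |CB| = 31.4, so B = (5.9914, 30.823). L is determined by |BL| = 43.7 and |LS| = 73.1 together: it lies at the intersection of circle(B, 43.7) and circle(S, 73.1). With |BS| = 66.574, the foot of the radical line on BS is 7.4966 from B and the perpendicular offset is √(43.7² − 7.4966²) = 43.052. Taking the left-of-BS solution: L = (32.569, 65.512).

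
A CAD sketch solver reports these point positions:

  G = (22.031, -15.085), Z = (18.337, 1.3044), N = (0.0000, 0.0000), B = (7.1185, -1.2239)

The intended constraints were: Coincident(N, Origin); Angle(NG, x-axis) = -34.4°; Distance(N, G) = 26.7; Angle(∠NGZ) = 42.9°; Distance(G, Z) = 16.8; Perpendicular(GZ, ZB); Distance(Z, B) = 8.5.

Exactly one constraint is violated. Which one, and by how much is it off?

Distance(Z, B) = 8.5 — off by 3.00.

N = (0.00, 0.00) ✓; NG at -34.40° ✓; |NG| = 26.70 ✓; ∠NGZ = 42.90° ✓; |GZ| = 16.80 ✓; ∠(GZ, ZB) = 90.00° ✓; |ZB| = 11.50 ✗.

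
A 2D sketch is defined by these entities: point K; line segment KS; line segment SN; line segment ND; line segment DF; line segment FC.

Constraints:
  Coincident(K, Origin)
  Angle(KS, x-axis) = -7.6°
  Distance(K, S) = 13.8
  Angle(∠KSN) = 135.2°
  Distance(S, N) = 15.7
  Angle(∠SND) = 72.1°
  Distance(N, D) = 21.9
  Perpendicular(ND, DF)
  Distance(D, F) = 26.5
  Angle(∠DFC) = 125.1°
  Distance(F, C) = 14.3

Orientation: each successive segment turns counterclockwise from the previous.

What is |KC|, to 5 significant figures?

15.114

K is at the origin; KS runs at -7.6° with length 13.8, so S = (13.679, -1.8251). ∠KSN = 135.2° gives SN at 37.200° from the x-axis; with |SN| = 15.7, N = (26.184, 7.6671). ∠SND = 72.1° gives ND at 145.10° from the x-axis; with |ND| = 21.9, D = (8.2230, 20.197). ND ⟂ DF, so DF runs at -124.90°; with |DF| = 26.5, F = (-6.9389, -1.5370). ∠DFC = 125.1° gives FC at -70.000° from the x-axis; with |FC| = 14.3, C = (-2.0480, -14.975). Then |KC| = |C − K| = 15.114.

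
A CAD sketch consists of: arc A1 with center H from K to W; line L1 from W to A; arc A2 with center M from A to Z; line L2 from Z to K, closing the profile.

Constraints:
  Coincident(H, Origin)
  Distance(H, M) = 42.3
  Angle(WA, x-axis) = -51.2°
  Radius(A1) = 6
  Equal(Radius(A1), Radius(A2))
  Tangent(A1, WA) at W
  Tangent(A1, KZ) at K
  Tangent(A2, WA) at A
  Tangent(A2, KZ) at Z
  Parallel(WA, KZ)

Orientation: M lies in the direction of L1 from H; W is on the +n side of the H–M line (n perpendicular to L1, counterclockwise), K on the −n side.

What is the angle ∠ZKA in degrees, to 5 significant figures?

15.838°

Tangency of A1 to both parallel lines with radius 6.0 puts W and K at H ± 6.0·n: W = (4.6760, 3.7596), K = (-4.6760, -3.7596). Equal radii place A and Z the same way about M: A = M + 6.0·n = (31.181, -29.206), Z = M − 6.0·n = (21.829, -36.726). Then cos ∠ZKA = KZ·KA / (|KZ||KA|), giving 15.838°.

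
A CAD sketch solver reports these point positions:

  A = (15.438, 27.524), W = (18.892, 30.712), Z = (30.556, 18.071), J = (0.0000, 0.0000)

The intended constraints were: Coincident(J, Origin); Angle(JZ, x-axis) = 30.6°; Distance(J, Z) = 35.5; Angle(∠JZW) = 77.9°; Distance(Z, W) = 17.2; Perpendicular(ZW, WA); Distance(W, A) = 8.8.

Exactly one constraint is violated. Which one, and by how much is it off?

Distance(W, A) = 8.8 — off by 4.10.

J = (0.00, 0.00) ✓; JZ at 30.60° ✓; |JZ| = 35.50 ✓; ∠JZW = 77.90° ✓; |ZW| = 17.20 ✓; ∠(ZW, WA) = 90.01° ✓; |WA| = 4.700 ✗.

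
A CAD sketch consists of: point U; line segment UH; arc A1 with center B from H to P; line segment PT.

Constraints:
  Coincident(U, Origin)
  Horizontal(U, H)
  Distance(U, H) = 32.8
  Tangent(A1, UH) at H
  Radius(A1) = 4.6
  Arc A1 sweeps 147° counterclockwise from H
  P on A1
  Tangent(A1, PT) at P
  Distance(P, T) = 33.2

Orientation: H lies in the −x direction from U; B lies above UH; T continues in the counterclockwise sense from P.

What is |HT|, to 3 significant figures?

36.7

On A1, H sits at bearing -90° from B; a 147° counterclockwise sweep puts P at bearing 57°, so P = B + 4.6·(cos 57°, sin 57°) = (-30.3, 8.46). The tangent condition forces BP to be normal to PT, so PT runs along (−sin 57°, cos 57°); with |PT| = 33.2, T = (-58.1, 26.5). Then |HT| = |T − H| = 36.7.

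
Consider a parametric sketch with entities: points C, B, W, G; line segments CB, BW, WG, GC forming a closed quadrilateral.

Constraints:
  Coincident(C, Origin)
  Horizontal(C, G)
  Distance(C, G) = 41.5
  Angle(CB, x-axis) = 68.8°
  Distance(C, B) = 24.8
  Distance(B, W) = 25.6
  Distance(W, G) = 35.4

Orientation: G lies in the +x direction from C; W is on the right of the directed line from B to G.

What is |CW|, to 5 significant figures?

6.5998

Checks: |BW| = 25.60 ✓; |WG| = 35.40 ✓.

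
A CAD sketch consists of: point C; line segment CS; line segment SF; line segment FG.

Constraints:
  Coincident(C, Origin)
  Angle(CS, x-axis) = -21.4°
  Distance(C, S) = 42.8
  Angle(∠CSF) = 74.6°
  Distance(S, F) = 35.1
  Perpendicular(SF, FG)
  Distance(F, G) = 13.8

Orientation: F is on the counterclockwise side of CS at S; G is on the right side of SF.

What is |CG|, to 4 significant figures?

59.96

C is at the origin; CS runs at -21.4° with length 42.8, so S = 42.8·(cos -21.4°, sin -21.4°) = (39.85, -15.62). ∠CSF = 74.6°, so SF runs at -21.4° + (180° − 74.6°) = 84.00° from the x-axis; with |SF| = 35.1, F = S + 35.1·(cos 84.00°, sin 84.00°) = (43.52, 19.29). SF is perpendicular to FG; with |FG| = 13.8 on the right of SF, G = F + 13.8·(0.9945, -0.1045) = (57.24, 17.85). Then |CG| = |G − C| = 59.96.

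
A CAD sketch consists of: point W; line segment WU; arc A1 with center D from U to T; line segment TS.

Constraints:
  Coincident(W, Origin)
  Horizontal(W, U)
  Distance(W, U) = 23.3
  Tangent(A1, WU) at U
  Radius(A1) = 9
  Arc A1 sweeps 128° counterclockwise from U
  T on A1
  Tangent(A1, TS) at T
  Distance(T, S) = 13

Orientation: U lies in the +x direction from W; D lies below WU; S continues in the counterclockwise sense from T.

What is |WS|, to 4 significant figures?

34.65

On A1, U sits at bearing 90° from D; a 128° counterclockwise sweep puts T at bearing 218°, so T = D + 9.0·(cos 218°, sin 218°) = (16.21, -14.54). A1 meets TS tangentially, so DT is at right angles to TS, so TS runs along (−sin 218°, cos 218°); with |TS| = 13.0, S = (24.21, -24.79). Then |WS| = |S − W| = 34.65.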